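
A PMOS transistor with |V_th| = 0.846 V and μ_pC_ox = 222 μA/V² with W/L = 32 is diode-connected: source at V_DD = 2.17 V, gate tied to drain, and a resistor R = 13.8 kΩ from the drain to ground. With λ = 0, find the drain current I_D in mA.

I_D = 0.0847 mA

With gate tied to drain, V_SG = V_SD ≥ V_SG − |V_th|, so the device is in saturation.
k_p = μ_pC_ox · (W/L) = 7.104 mA/V².
KCL at the drain: ½ k_p (V_SG − |V_th|)² = (V_DD − V_SG)/R.
Let x = V_SG − 0.846. Then 49 x² + x − 1.324 = 0, giving x = 0.154 V (positive root), so V_SG = 1 V.
I_D = (V_DD − V_SG)/R = (2.17 − 1) / 13.8 = 0.0847 mA.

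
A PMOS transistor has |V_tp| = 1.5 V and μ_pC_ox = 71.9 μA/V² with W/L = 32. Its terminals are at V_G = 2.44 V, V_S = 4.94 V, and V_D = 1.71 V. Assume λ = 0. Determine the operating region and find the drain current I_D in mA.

V_SG = V_S − V_G = 4.94 − 2.44 = 2.5 V; V_SD = V_S − V_D = 4.94 − 1.71 = 3.23 V.
k_p = μ_pC_ox · (W/L) = 2.301 mA/V².
V_ov = V_SG − |V_tp| = 2.5 − 1.5 = 1 V.
Since V_SD = 3.23 V ≥ V_ov = 1 V, the device is in saturation.
I_D = ½ k_p V_ov² = 0.5 × 2.301 × 1² = 1.15 mA.

Saturation; I_D = 1.15 mA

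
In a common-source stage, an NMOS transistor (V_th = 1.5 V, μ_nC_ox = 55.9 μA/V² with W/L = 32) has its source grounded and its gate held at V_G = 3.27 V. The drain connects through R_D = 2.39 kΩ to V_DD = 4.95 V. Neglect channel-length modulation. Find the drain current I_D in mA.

V_GS = V_G = 3.27 V, so V_ov = 3.27 − 1.5 = 1.77 V.
k_n = μ_nC_ox · (W/L) = 1.789 mA/V².
Assume saturation: I_D = ½ k_n V_ov² = 0.5 × 1.789 × 1.77² = 2.8 mA, giving V_DS = V_DD − I_D R_D = 4.95 − 2.8 × 2.39 = -1.75 V.
But -1.75 V < V_ov = 1.77 V, so the device is actually in triode.
In triode I_D = k_n[V_ov V_DS − ½ V_DS²] and I_D = (V_DD − V_DS)/R_D. Equating: 2.14 V_DS² − 8.567 V_DS + 4.95 = 0, giving V_DS = 0.7 V (the root below V_ov).
I_D = (4.95 − 0.7) / 2.39 = 1.78 mA.

I_D = 1.78 mA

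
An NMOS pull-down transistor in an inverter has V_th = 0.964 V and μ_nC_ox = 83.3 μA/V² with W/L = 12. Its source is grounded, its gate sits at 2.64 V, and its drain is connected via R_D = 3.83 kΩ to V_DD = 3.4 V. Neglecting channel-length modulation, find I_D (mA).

I_D = 0.749 mA

V_GS = V_G = 2.64 V, so V_ov = 2.64 − 0.964 = 1.68 V.
k_n = μ_nC_ox · (W/L) = 0.9996 mA/V².
Assume saturation: I_D = ½ k_n V_ov² = 0.5 × 0.9996 × 1.68² = 1.4 mA, giving V_DS = V_DD − I_D R_D = 3.4 − 1.4 × 3.83 = -1.98 V.
But -1.98 V < V_ov = 1.68 V, so the device is actually in triode.
In triode I_D = k_n[V_ov V_DS − ½ V_DS²] and I_D = (V_DD − V_DS)/R_D. Equating: 1.91 V_DS² − 7.417 V_DS + 3.4 = 0, giving V_DS = 0.531 V (the root below V_ov).
I_D = (3.4 − 0.531) / 3.83 = 0.749 mA.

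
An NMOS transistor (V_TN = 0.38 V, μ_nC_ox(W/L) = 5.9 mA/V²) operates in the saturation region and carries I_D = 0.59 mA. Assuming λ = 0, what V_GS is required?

In saturation I_D = ½ k_n (V_GS − V_TN)², so V_GS − V_TN = √(2 I_D / k_n) = √(2 × 0.59 / 5.9) = 0.447 V.
V_GS = 0.38 + 0.447 = 0.827 V.

V_GS = 0.827 V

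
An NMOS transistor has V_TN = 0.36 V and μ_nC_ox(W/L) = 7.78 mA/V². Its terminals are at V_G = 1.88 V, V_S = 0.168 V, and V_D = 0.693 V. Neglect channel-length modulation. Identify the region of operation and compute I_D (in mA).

V_GS = V_G − V_S = 1.88 − 0.168 = 1.71 V; V_DS = V_D − V_S = 0.693 − 0.168 = 0.525 V.
V_ov = V_GS − V_TN = 1.71 − 0.36 = 1.35 V.
Since V_DS = 0.525 V < V_ov = 1.35 V, the device is in the triode region.
I_D = k_n [V_ov · V_DS − ½ V_DS²] = 7.78 × [1.35 × 0.525 − 0.5 × 0.525²] = 4.45 mA.

Triode; I_D = 4.45 mA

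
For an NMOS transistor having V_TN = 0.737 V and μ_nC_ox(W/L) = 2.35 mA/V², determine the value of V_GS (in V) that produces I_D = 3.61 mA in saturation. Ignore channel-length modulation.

V_GS = 2.49 V

In saturation I_D = ½ k_n (V_GS − V_TN)², so V_GS − V_TN = √(2 I_D / k_n) = √(2 × 3.61 / 2.35) = 1.75 V.
V_GS = 0.737 + 1.75 = 2.49 V.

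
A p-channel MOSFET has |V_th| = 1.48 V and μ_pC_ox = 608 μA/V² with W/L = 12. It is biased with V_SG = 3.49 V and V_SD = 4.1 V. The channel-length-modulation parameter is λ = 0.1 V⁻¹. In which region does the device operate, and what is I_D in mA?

Saturation; I_D = 20.8 mA

k_p = μ_pC_ox · (W/L) = 7.296 mA/V².
V_ov = V_SG − |V_th| = 3.49 − 1.48 = 2.01 V.
Since V_SD = 4.1 V ≥ V_ov = 2.01 V, the device is in saturation.
I_D = ½ k_p V_ov² (1 + λ V_SD) = 0.5 × 7.296 × 2.01² × (1 + 0.1 × 4.1) = 20.8 mA.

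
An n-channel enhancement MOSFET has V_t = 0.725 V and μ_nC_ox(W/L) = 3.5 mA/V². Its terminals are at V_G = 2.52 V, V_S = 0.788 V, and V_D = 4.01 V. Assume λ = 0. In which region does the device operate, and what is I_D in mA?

V_GS = V_G − V_S = 2.52 − 0.788 = 1.73 V; V_DS = V_D − V_S = 4.01 − 0.788 = 3.22 V.
V_ov = V_GS − V_t = 1.73 − 0.725 = 1.01 V.
Since V_DS = 3.22 V ≥ V_ov = 1.01 V, the device is in saturation.
I_D = ½ k_n V_ov² = 0.5 × 3.5 × 1.01² = 1.77 mA.

Saturation; I_D = 1.77 mA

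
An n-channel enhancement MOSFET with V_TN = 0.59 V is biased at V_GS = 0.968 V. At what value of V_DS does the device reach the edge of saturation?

V_DS,sat = 0.378 V

The boundary between triode and saturation is V_DS = V_GS − V_TN = V_ov.
V_ov = 0.968 − 0.59 = 0.378 V.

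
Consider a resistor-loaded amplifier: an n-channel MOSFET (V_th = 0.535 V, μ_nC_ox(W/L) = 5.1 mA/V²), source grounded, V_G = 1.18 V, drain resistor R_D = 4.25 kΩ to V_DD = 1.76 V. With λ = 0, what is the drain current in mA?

V_GS = V_G = 1.18 V, so V_ov = 1.18 − 0.535 = 0.645 V.
Assume saturation: I_D = ½ k_n V_ov² = 0.5 × 5.1 × 0.645² = 1.06 mA, giving V_DS = V_DD − I_D R_D = 1.76 − 1.06 × 4.25 = -2.75 V.
But -2.75 V < V_ov = 0.645 V, so the device is actually in triode.
In triode I_D = k_n[V_ov V_DS − ½ V_DS²] and I_D = (V_DD − V_DS)/R_D. Equating: 10.8 V_DS² − 14.98 V_DS + 1.76 = 0, giving V_DS = 0.13 V (the root below V_ov).
I_D = (1.76 − 0.13) / 4.25 = 0.384 mA.

I_D = 0.384 mA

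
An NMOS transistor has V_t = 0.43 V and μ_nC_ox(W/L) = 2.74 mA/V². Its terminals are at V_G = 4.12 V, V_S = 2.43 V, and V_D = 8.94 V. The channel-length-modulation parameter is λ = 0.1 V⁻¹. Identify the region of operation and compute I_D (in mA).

Saturation; I_D = 3.59 mA

V_GS = V_G − V_S = 4.12 − 2.43 = 1.69 V; V_DS = V_D − V_S = 8.94 − 2.43 = 6.51 V.
V_ov = V_GS − V_t = 1.69 − 0.43 = 1.26 V.
Since V_DS = 6.51 V ≥ V_ov = 1.26 V, the device is in saturation.
I_D = ½ k_n V_ov² (1 + λ V_DS) = 0.5 × 2.74 × 1.26² × (1 + 0.1 × 6.51) = 3.59 mA.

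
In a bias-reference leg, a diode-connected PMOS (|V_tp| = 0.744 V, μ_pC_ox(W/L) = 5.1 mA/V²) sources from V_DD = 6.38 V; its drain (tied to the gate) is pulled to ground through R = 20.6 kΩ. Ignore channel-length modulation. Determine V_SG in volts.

V_SG = 1.06 V

With gate tied to drain, V_SG = V_SD ≥ V_SG − |V_tp|, so the device is in saturation.
KCL at the drain: ½ k_p (V_SG − |V_tp|)² = (V_DD − V_SG)/R.
Let x = V_SG − 0.744. Then 52.5 x² + x − 5.636 = 0, giving x = 0.318 V (positive root), so V_SG = 1.06 V.
I_D = (V_DD − V_SG)/R = (6.38 − 1.06) / 20.6 = 0.258 mA.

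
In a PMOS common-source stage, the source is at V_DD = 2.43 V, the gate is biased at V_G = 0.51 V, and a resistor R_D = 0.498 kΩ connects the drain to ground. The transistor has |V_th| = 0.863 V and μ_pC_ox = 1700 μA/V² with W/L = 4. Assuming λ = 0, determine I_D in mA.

I_D = 3.42 mA

V_SG = V_DD − V_G = 2.43 − 0.51 = 1.92 V, so V_ov = 1.92 − 0.863 = 1.06 V.
k_p = μ_pC_ox · (W/L) = 6.8 mA/V².
Assume saturation: I_D = ½ k_p V_ov² = 0.5 × 6.8 × 1.06² = 3.8 mA, giving V_SD = V_DD − I_D R_D = 2.43 − 3.8 × 0.498 = 0.538 V.
But 0.538 V < V_ov = 1.06 V, so the device is actually in triode.
In triode I_D = k_p[V_ov V_SD − ½ V_SD²] and I_D = (V_DD − V_SD)/R_D. Equating: 1.69 V_SD² − 4.579 V_SD + 2.43 = 0, giving V_SD = 0.725 V (the root below V_ov).
I_D = (2.43 − 0.725) / 0.498 = 3.42 mA.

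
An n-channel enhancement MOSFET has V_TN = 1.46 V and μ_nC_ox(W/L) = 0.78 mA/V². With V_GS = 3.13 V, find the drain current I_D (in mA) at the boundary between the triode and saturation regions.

At the boundary V_DS = V_ov = V_GS − V_TN = 3.13 − 1.46 = 1.67 V.
I_D = ½ k_n V_ov² = 0.5 × 0.78 × 1.67² = 1.09 mA.

I_D = 1.09 mA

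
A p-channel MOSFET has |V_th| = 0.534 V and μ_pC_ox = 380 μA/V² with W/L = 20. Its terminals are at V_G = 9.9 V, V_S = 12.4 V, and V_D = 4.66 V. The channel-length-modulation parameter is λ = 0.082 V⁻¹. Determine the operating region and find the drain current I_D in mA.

V_SG = V_S − V_G = 12.4 − 9.9 = 2.5 V; V_SD = V_S − V_D = 12.4 − 4.66 = 7.74 V.
k_p = μ_pC_ox · (W/L) = 7.6 mA/V².
V_ov = V_SG − |V_th| = 2.5 − 0.534 = 1.97 V.
Since V_SD = 7.74 V ≥ V_ov = 1.97 V, the device is in saturation.
I_D = ½ k_p V_ov² (1 + λ V_SD) = 0.5 × 7.6 × 1.97² × (1 + 0.082 × 7.74) = 24 mA.

Saturation; I_D = 24.0 mA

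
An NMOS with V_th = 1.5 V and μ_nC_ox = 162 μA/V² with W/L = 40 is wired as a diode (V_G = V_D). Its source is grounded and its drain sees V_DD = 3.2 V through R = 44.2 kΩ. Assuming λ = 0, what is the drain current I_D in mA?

With gate tied to drain, V_GS = V_DS ≥ V_GS − V_th, so the device is in saturation.
k_n = μ_nC_ox · (W/L) = 6.48 mA/V².
KCL at the drain: ½ k_n (V_GS − V_th)² = (V_DD − V_GS)/R.
Let x = V_GS − 1.5. Then 143 x² + x − 1.7 = 0, giving x = 0.106 V (positive root), so V_GS = 1.61 V.
I_D = (V_DD − V_GS)/R = (3.2 − 1.61) / 44.2 = 0.0361 mA.

I_D = 0.0361 mA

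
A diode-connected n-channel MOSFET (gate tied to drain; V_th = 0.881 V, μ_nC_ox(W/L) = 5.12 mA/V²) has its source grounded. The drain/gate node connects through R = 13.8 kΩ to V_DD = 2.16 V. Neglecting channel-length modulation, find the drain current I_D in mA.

With gate tied to drain, V_GS = V_DS ≥ V_GS − V_th, so the device is in saturation.
KCL at the drain: ½ k_n (V_GS − V_th)² = (V_DD − V_GS)/R.
Let x = V_GS − 0.881. Then 35.3 x² + x − 1.279 = 0, giving x = 0.177 V (positive root), so V_GS = 1.06 V.
I_D = (V_DD − V_GS)/R = (2.16 − 1.06) / 13.8 = 0.0799 mA.

I_D = 0.0799 mA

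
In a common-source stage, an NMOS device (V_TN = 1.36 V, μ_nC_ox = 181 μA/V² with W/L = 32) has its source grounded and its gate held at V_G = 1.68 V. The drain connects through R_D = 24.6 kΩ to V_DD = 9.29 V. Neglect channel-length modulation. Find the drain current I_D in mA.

I_D = 0.297 mA

V_GS = V_G = 1.68 V, so V_ov = 1.68 − 1.36 = 0.32 V.
k_n = μ_nC_ox · (W/L) = 5.792 mA/V².
Assume saturation: I_D = ½ k_n V_ov² = 0.5 × 5.792 × 0.32² = 0.297 mA, giving V_DS = V_DD − I_D R_D = 9.29 − 0.297 × 24.6 = 1.99 V.
V_DS = 1.99 V ≥ V_ov = 0.32 V, confirming saturation.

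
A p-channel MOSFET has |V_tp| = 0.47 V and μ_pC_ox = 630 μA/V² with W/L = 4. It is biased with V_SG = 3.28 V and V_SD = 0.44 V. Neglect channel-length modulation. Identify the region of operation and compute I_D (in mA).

Triode; I_D = 2.87 mA

k_p = μ_pC_ox · (W/L) = 2.52 mA/V².
V_ov = V_SG − |V_tp| = 3.28 − 0.47 = 2.81 V.
Since V_SD = 0.44 V < V_ov = 2.81 V, the device is in the triode region.
I_D = k_p [V_ov · V_SD − ½ V_SD²] = 2.52 × [2.81 × 0.44 − 0.5 × 0.44²] = 2.87 mA.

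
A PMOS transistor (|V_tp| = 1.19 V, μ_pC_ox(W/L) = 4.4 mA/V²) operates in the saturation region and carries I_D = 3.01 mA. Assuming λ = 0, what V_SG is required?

In saturation I_D = ½ k_p (V_SG − |V_tp|)², so V_SG − |V_tp| = √(2 I_D / k_p) = √(2 × 3.01 / 4.4) = 1.17 V.
V_SG = 1.19 + 1.17 = 2.36 V.

V_SG = 2.36 V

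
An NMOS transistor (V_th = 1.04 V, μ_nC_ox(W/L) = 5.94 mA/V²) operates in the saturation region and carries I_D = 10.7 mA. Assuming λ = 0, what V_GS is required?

In saturation I_D = ½ k_n (V_GS − V_th)², so V_GS − V_th = √(2 I_D / k_n) = √(2 × 10.7 / 5.94) = 1.9 V.
V_GS = 1.04 + 1.9 = 2.94 V.

V_GS = 2.94 V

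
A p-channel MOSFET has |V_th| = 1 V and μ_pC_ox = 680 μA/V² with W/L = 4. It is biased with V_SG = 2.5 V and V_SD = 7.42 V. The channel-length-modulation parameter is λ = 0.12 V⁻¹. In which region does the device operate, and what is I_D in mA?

k_p = μ_pC_ox · (W/L) = 2.72 mA/V².
V_ov = V_SG − |V_th| = 2.5 − 1 = 1.5 V.
Since V_SD = 7.42 V ≥ V_ov = 1.5 V, the device is in saturation.
I_D = ½ k_p V_ov² (1 + λ V_SD) = 0.5 × 2.72 × 1.5² × (1 + 0.12 × 7.42) = 5.78 mA.

Saturation; I_D = 5.78 mA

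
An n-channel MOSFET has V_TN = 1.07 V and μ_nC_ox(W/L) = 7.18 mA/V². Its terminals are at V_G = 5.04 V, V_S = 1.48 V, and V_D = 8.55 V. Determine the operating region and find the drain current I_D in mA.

Saturation; I_D = 22.3 mA

V_GS = V_G − V_S = 5.04 − 1.48 = 3.56 V; V_DS = V_D − V_S = 8.55 − 1.48 = 7.07 V.
V_ov = V_GS − V_TN = 3.56 − 1.07 = 2.49 V.
Since V_DS = 7.07 V ≥ V_ov = 2.49 V, the device is in saturation.
I_D = ½ k_n V_ov² = 0.5 × 7.18 × 2.49² = 22.3 mA.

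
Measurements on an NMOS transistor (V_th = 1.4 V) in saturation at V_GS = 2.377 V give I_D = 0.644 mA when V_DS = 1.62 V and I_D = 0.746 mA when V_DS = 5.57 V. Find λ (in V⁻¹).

With V_GS fixed, I_D ∝ (1 + λ V_DS) in saturation, so I_D2/I_D1 = (1 + λ V_DS2)/(1 + λ V_DS1).
0.746/0.644 = 1.158 = (1 + 5.57 λ)/(1 + 1.62 λ).
Solving: λ (I_D1 V_DS2 − I_D2 V_DS1) = I_D2 − I_D1, so λ = (0.746 − 0.644) / (0.644 × 5.57 − 0.746 × 1.62) = 0.102 / 2.38 = 0.0429 V⁻¹.

λ = 0.0429 V⁻¹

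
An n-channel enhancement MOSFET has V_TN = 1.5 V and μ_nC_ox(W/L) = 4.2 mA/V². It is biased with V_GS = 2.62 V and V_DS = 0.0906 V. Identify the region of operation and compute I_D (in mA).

Triode; I_D = 0.409 mA

V_ov = V_GS − V_TN = 2.62 − 1.5 = 1.12 V.
Since V_DS = 0.0906 V < V_ov = 1.12 V, the device is in the triode region.
I_D = k_n [V_ov · V_DS − ½ V_DS²] = 4.2 × [1.12 × 0.0906 − 0.5 × 0.0906²] = 0.409 mA.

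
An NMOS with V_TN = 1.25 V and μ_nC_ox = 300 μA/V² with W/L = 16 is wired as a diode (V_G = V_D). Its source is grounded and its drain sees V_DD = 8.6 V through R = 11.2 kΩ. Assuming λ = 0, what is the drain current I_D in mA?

With gate tied to drain, V_GS = V_DS ≥ V_GS − V_TN, so the device is in saturation.
k_n = μ_nC_ox · (W/L) = 4.8 mA/V².
KCL at the drain: ½ k_n (V_GS − V_TN)² = (V_DD − V_GS)/R.
Let x = V_GS − 1.25. Then 26.9 x² + x − 7.35 = 0, giving x = 0.505 V (positive root), so V_GS = 1.75 V.
I_D = (V_DD − V_GS)/R = (8.6 − 1.75) / 11.2 = 0.611 mA.

I_D = 0.611 mA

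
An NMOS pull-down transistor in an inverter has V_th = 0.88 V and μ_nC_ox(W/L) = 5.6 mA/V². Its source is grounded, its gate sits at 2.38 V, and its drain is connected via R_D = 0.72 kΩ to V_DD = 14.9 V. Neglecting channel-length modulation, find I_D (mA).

V_GS = V_G = 2.38 V, so V_ov = 2.38 − 0.88 = 1.5 V.
Assume saturation: I_D = ½ k_n V_ov² = 0.5 × 5.6 × 1.5² = 6.3 mA, giving V_DS = V_DD − I_D R_D = 14.9 − 6.3 × 0.72 = 10.4 V.
V_DS = 10.4 V ≥ V_ov = 1.5 V, confirming saturation.

I_D = 6.30 mA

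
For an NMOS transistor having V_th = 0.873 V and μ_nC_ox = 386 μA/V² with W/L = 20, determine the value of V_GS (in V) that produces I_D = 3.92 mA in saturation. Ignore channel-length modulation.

k_n = μ_nC_ox · (W/L) = 7.72 mA/V².
In saturation I_D = ½ k_n (V_GS − V_th)², so V_GS − V_th = √(2 I_D / k_n) = √(2 × 3.92 / 7.72) = 1.01 V.
V_GS = 0.873 + 1.01 = 1.88 V.

V_GS = 1.88 V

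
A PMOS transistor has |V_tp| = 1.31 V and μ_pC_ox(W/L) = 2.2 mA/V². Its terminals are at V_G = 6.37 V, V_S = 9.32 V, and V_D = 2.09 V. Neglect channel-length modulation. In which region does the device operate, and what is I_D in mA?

V_SG = V_S − V_G = 9.32 − 6.37 = 2.95 V; V_SD = V_S − V_D = 9.32 − 2.09 = 7.23 V.
V_ov = V_SG − |V_tp| = 2.95 − 1.31 = 1.64 V.
Since V_SD = 7.23 V ≥ V_ov = 1.64 V, the device is in saturation.
I_D = ½ k_p V_ov² = 0.5 × 2.2 × 1.64² = 2.96 mA.

Saturation; I_D = 2.96 mA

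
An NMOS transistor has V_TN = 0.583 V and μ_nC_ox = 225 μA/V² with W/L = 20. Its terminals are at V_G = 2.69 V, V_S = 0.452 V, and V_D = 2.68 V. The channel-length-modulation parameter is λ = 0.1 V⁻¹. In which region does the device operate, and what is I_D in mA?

V_GS = V_G − V_S = 2.69 − 0.452 = 2.24 V; V_DS = V_D − V_S = 2.68 − 0.452 = 2.23 V.
k_n = μ_nC_ox · (W/L) = 4.5 mA/V².
V_ov = V_GS − V_TN = 2.24 − 0.583 = 1.66 V.
Since V_DS = 2.23 V ≥ V_ov = 1.66 V, the device is in saturation.
I_D = ½ k_n V_ov² (1 + λ V_DS) = 0.5 × 4.5 × 1.66² × (1 + 0.1 × 2.23) = 7.54 mA.

Saturation; I_D = 7.54 mA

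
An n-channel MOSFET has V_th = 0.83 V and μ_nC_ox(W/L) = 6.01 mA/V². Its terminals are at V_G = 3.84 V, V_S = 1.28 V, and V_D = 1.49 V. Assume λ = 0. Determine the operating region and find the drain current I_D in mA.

V_GS = V_G − V_S = 3.84 − 1.28 = 2.56 V; V_DS = V_D − V_S = 1.49 − 1.28 = 0.21 V.
V_ov = V_GS − V_th = 2.56 − 0.83 = 1.73 V.
Since V_DS = 0.21 V < V_ov = 1.73 V, the device is in the triode region.
I_D = k_n [V_ov · V_DS − ½ V_DS²] = 6.01 × [1.73 × 0.21 − 0.5 × 0.21²] = 2.05 mA.

Triode; I_D = 2.05 mA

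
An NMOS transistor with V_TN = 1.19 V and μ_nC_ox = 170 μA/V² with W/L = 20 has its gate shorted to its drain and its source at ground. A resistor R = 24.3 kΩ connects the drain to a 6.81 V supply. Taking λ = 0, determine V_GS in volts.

V_GS = 1.55 V

With gate tied to drain, V_GS = V_DS ≥ V_GS − V_TN, so the device is in saturation.
k_n = μ_nC_ox · (W/L) = 3.4 mA/V².
KCL at the drain: ½ k_n (V_GS − V_TN)² = (V_DD − V_GS)/R.
Let x = V_GS − 1.19. Then 41.3 x² + x − 5.62 = 0, giving x = 0.357 V (positive root), so V_GS = 1.55 V.
I_D = (V_DD − V_GS)/R = (6.81 − 1.55) / 24.3 = 0.217 mA.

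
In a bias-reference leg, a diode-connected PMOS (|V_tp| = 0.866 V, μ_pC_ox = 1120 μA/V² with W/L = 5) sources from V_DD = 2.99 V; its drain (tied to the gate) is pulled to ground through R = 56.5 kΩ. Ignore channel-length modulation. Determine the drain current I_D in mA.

I_D = 0.0356 mA

With gate tied to drain, V_SG = V_SD ≥ V_SG − |V_tp|, so the device is in saturation.
k_p = μ_pC_ox · (W/L) = 5.6 mA/V².
KCL at the drain: ½ k_p (V_SG − |V_tp|)² = (V_DD − V_SG)/R.
Let x = V_SG − 0.866. Then 158 x² + x − 2.124 = 0, giving x = 0.113 V (positive root), so V_SG = 0.979 V.
I_D = (V_DD − V_SG)/R = (2.99 − 0.979) / 56.5 = 0.0356 mA.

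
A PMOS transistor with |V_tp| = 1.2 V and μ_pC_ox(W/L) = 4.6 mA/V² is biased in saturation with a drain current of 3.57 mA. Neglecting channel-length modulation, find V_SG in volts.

In saturation I_D = ½ k_p (V_SG − |V_tp|)², so V_SG − |V_tp| = √(2 I_D / k_p) = √(2 × 3.57 / 4.6) = 1.25 V.
V_SG = 1.2 + 1.25 = 2.45 V.

V_SG = 2.45 V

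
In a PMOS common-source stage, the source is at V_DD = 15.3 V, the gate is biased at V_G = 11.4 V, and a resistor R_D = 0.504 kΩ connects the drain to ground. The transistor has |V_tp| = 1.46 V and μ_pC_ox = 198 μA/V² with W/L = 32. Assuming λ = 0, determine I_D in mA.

I_D = 18.9 mA

V_SG = V_DD − V_G = 15.3 − 11.4 = 3.9 V, so V_ov = 3.9 − 1.46 = 2.44 V.
k_p = μ_pC_ox · (W/L) = 6.336 mA/V².
Assume saturation: I_D = ½ k_p V_ov² = 0.5 × 6.336 × 2.44² = 18.9 mA, giving V_SD = V_DD − I_D R_D = 15.3 − 18.9 × 0.504 = 5.79 V.
V_SD = 5.79 V ≥ V_ov = 2.44 V, confirming saturation.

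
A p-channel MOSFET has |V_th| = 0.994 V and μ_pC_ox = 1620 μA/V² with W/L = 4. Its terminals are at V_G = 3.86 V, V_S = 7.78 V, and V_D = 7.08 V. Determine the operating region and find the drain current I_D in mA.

Triode; I_D = 11.7 mA

V_SG = V_S − V_G = 7.78 − 3.86 = 3.92 V; V_SD = V_S − V_D = 7.78 − 7.08 = 0.7 V.
k_p = μ_pC_ox · (W/L) = 6.48 mA/V².
V_ov = V_SG − |V_th| = 3.92 − 0.994 = 2.93 V.
Since V_SD = 0.7 V < V_ov = 2.93 V, the device is in the triode region.
I_D = k_p [V_ov · V_SD − ½ V_SD²] = 6.48 × [2.93 × 0.7 − 0.5 × 0.7²] = 11.7 mA.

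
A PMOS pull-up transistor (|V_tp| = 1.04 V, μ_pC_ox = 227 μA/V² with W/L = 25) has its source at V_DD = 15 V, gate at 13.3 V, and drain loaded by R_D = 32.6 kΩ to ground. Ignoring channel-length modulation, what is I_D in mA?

V_SG = V_DD − V_G = 15 − 13.3 = 1.7 V, so V_ov = 1.7 − 1.04 = 0.66 V.
k_p = μ_pC_ox · (W/L) = 5.675 mA/V².
Assume saturation: I_D = ½ k_p V_ov² = 0.5 × 5.675 × 0.66² = 1.24 mA, giving V_SD = V_DD − I_D R_D = 15 − 1.24 × 32.6 = -25.3 V.
But -25.3 V < V_ov = 0.66 V, so the device is actually in triode.
In triode I_D = k_p[V_ov V_SD − ½ V_SD²] and I_D = (V_DD − V_SD)/R_D. Equating: 92.5 V_SD² − 123.1 V_SD + 15 = 0, giving V_SD = 0.136 V (the root below V_ov).
I_D = (15 − 0.136) / 32.6 = 0.456 mA.

I_D = 0.456 mA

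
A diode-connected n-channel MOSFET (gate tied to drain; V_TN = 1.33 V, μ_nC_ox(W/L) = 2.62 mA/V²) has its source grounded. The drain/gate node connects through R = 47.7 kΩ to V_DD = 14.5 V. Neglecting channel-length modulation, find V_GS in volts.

V_GS = 1.78 V

With gate tied to drain, V_GS = V_DS ≥ V_GS − V_TN, so the device is in saturation.
KCL at the drain: ½ k_n (V_GS − V_TN)² = (V_DD − V_GS)/R.
Let x = V_GS − 1.33. Then 62.5 x² + x − 13.17 = 0, giving x = 0.451 V (positive root), so V_GS = 1.78 V.
I_D = (V_DD − V_GS)/R = (14.5 − 1.78) / 47.7 = 0.267 mA.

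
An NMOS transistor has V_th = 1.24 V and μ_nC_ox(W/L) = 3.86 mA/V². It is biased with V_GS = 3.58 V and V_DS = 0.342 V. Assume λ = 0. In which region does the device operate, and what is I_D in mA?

V_ov = V_GS − V_th = 3.58 − 1.24 = 2.34 V.
Since V_DS = 0.342 V < V_ov = 2.34 V, the device is in the triode region.
I_D = k_n [V_ov · V_DS − ½ V_DS²] = 3.86 × [2.34 × 0.342 − 0.5 × 0.342²] = 2.86 mA.

Triode; I_D = 2.86 mA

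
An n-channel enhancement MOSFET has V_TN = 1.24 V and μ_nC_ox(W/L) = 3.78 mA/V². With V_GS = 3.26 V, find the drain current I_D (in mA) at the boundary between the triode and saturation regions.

I_D = 7.71 mA

At the boundary V_DS = V_ov = V_GS − V_TN = 3.26 − 1.24 = 2.02 V.
I_D = ½ k_n V_ov² = 0.5 × 3.78 × 2.02² = 7.71 mA.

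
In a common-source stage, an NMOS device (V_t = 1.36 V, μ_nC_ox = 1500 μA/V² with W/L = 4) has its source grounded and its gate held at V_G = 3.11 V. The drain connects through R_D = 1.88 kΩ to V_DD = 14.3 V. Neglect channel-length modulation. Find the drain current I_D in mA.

I_D = 7.12 mA

V_GS = V_G = 3.11 V, so V_ov = 3.11 − 1.36 = 1.75 V.
k_n = μ_nC_ox · (W/L) = 6 mA/V².
Assume saturation: I_D = ½ k_n V_ov² = 0.5 × 6 × 1.75² = 9.19 mA, giving V_DS = V_DD − I_D R_D = 14.3 − 9.19 × 1.88 = -2.97 V.
But -2.97 V < V_ov = 1.75 V, so the device is actually in triode.
In triode I_D = k_n[V_ov V_DS − ½ V_DS²] and I_D = (V_DD − V_DS)/R_D. Equating: 5.64 V_DS² − 20.74 V_DS + 14.3 = 0, giving V_DS = 0.919 V (the root below V_ov).
I_D = (14.3 − 0.919) / 1.88 = 7.12 mA.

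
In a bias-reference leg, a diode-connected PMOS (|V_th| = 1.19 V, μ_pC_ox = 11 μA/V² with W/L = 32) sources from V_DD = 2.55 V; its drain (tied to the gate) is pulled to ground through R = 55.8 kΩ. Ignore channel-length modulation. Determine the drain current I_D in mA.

With gate tied to drain, V_SG = V_SD ≥ V_SG − |V_th|, so the device is in saturation.
k_p = μ_pC_ox · (W/L) = 0.352 mA/V².
KCL at the drain: ½ k_p (V_SG − |V_th|)² = (V_DD − V_SG)/R.
Let x = V_SG − 1.19. Then 9.82 x² + x − 1.36 = 0, giving x = 0.325 V (positive root), so V_SG = 1.51 V.
I_D = (V_DD − V_SG)/R = (2.55 − 1.51) / 55.8 = 0.0186 mA.

I_D = 0.0186 mA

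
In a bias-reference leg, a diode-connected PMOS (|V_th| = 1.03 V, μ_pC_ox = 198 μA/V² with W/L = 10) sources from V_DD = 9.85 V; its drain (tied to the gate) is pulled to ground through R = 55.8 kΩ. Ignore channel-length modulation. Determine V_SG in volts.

V_SG = 1.42 V

With gate tied to drain, V_SG = V_SD ≥ V_SG − |V_th|, so the device is in saturation.
k_p = μ_pC_ox · (W/L) = 1.98 mA/V².
KCL at the drain: ½ k_p (V_SG − |V_th|)² = (V_DD − V_SG)/R.
Let x = V_SG − 1.03. Then 55.2 x² + x − 8.82 = 0, giving x = 0.391 V (positive root), so V_SG = 1.42 V.
I_D = (V_DD − V_SG)/R = (9.85 − 1.42) / 55.8 = 0.151 mA.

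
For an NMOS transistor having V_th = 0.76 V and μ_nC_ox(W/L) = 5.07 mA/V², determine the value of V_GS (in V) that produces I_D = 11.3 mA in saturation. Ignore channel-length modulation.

In saturation I_D = ½ k_n (V_GS − V_th)², so V_GS − V_th = √(2 I_D / k_n) = √(2 × 11.3 / 5.07) = 2.11 V.
V_GS = 0.76 + 2.11 = 2.87 V.

V_GS = 2.87 V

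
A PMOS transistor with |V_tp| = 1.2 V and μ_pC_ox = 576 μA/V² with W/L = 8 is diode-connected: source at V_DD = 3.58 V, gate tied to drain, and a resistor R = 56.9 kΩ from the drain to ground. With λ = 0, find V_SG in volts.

With gate tied to drain, V_SG = V_SD ≥ V_SG − |V_tp|, so the device is in saturation.
k_p = μ_pC_ox · (W/L) = 4.608 mA/V².
KCL at the drain: ½ k_p (V_SG − |V_tp|)² = (V_DD − V_SG)/R.
Let x = V_SG − 1.2. Then 131 x² + x − 2.38 = 0, giving x = 0.131 V (positive root), so V_SG = 1.33 V.
I_D = (V_DD − V_SG)/R = (3.58 − 1.33) / 56.9 = 0.0395 mA.

V_SG = 1.33 V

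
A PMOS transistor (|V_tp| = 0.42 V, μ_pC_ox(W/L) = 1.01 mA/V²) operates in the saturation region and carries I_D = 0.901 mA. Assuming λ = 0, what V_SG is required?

V_SG = 1.76 V

In saturation I_D = ½ k_p (V_SG − |V_tp|)², so V_SG − |V_tp| = √(2 I_D / k_p) = √(2 × 0.901 / 1.01) = 1.34 V.
V_SG = 0.42 + 1.34 = 1.76 V.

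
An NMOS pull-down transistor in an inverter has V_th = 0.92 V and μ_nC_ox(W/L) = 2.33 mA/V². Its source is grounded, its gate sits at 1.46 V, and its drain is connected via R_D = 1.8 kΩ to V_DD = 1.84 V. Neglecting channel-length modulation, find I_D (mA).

I_D = 0.340 mA

V_GS = V_G = 1.46 V, so V_ov = 1.46 − 0.92 = 0.54 V.
Assume saturation: I_D = ½ k_n V_ov² = 0.5 × 2.33 × 0.54² = 0.34 mA, giving V_DS = V_DD − I_D R_D = 1.84 − 0.34 × 1.8 = 1.23 V.
V_DS = 1.23 V ≥ V_ov = 0.54 V, confirming saturation.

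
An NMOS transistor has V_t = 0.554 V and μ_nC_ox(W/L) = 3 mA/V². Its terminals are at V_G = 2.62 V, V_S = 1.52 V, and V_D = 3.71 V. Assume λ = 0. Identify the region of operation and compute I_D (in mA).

V_GS = V_G − V_S = 2.62 − 1.52 = 1.1 V; V_DS = V_D − V_S = 3.71 − 1.52 = 2.19 V.
V_ov = V_GS − V_t = 1.1 − 0.554 = 0.546 V.
Since V_DS = 2.19 V ≥ V_ov = 0.546 V, the device is in saturation.
I_D = ½ k_n V_ov² = 0.5 × 3 × 0.546² = 0.447 mA.

Saturation; I_D = 0.447 mA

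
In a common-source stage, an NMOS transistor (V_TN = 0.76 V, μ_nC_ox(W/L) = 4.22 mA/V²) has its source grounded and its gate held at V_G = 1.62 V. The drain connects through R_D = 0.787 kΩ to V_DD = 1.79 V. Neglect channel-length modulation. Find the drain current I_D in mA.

I_D = 1.46 mA

V_GS = V_G = 1.62 V, so V_ov = 1.62 − 0.76 = 0.86 V.
Assume saturation: I_D = ½ k_n V_ov² = 0.5 × 4.22 × 0.86² = 1.56 mA, giving V_DS = V_DD − I_D R_D = 1.79 − 1.56 × 0.787 = 0.562 V.
But 0.562 V < V_ov = 0.86 V, so the device is actually in triode.
In triode I_D = k_n[V_ov V_DS − ½ V_DS²] and I_D = (V_DD − V_DS)/R_D. Equating: 1.66 V_DS² − 3.856 V_DS + 1.79 = 0, giving V_DS = 0.641 V (the root below V_ov).
I_D = (1.79 − 0.641) / 0.787 = 1.46 mA.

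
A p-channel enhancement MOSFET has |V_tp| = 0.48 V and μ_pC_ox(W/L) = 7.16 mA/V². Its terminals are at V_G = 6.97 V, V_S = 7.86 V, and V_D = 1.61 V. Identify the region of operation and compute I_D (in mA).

Saturation; I_D = 0.602 mA

V_SG = V_S − V_G = 7.86 − 6.97 = 0.89 V; V_SD = V_S − V_D = 7.86 − 1.61 = 6.25 V.
V_ov = V_SG − |V_tp| = 0.89 − 0.48 = 0.41 V.
Since V_SD = 6.25 V ≥ V_ov = 0.41 V, the device is in saturation.
I_D = ½ k_p V_ov² = 0.5 × 7.16 × 0.41² = 0.602 mA.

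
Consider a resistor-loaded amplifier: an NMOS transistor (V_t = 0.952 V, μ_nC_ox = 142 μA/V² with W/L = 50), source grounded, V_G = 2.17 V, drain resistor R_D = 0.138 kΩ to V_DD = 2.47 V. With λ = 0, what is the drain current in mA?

I_D = 5.27 mA

V_GS = V_G = 2.17 V, so V_ov = 2.17 − 0.952 = 1.22 V.
k_n = μ_nC_ox · (W/L) = 7.1 mA/V².
Assume saturation: I_D = ½ k_n V_ov² = 0.5 × 7.1 × 1.22² = 5.27 mA, giving V_DS = V_DD − I_D R_D = 2.47 − 5.27 × 0.138 = 1.74 V.
V_DS = 1.74 V ≥ V_ov = 1.22 V, confirming saturation.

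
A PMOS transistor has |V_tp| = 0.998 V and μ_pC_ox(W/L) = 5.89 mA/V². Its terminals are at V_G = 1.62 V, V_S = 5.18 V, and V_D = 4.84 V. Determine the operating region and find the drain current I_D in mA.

Triode; I_D = 4.79 mA

V_SG = V_S − V_G = 5.18 − 1.62 = 3.56 V; V_SD = V_S − V_D = 5.18 − 4.84 = 0.34 V.
V_ov = V_SG − |V_tp| = 3.56 − 0.998 = 2.56 V.
Since V_SD = 0.34 V < V_ov = 2.56 V, the device is in the triode region.
I_D = k_p [V_ov · V_SD − ½ V_SD²] = 5.89 × [2.56 × 0.34 − 0.5 × 0.34²] = 4.79 mA.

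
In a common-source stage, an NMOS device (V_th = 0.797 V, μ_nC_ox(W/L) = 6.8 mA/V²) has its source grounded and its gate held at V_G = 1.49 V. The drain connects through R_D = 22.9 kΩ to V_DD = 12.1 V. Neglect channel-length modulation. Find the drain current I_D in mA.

I_D = 0.523 mA

V_GS = V_G = 1.49 V, so V_ov = 1.49 − 0.797 = 0.693 V.
Assume saturation: I_D = ½ k_n V_ov² = 0.5 × 6.8 × 0.693² = 1.63 mA, giving V_DS = V_DD − I_D R_D = 12.1 − 1.63 × 22.9 = -25.3 V.
But -25.3 V < V_ov = 0.693 V, so the device is actually in triode.
In triode I_D = k_n[V_ov V_DS − ½ V_DS²] and I_D = (V_DD − V_DS)/R_D. Equating: 77.9 V_DS² − 108.9 V_DS + 12.1 = 0, giving V_DS = 0.122 V (the root below V_ov).
I_D = (12.1 − 0.122) / 22.9 = 0.523 mA.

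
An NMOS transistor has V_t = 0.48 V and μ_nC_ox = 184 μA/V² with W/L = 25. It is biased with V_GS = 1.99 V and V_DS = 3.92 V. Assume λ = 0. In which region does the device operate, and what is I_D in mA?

k_n = μ_nC_ox · (W/L) = 4.6 mA/V².
V_ov = V_GS − V_t = 1.99 − 0.48 = 1.51 V.
Since V_DS = 3.92 V ≥ V_ov = 1.51 V, the device is in saturation.
I_D = ½ k_n V_ov² = 0.5 × 4.6 × 1.51² = 5.24 mA.

Saturation; I_D = 5.24 mA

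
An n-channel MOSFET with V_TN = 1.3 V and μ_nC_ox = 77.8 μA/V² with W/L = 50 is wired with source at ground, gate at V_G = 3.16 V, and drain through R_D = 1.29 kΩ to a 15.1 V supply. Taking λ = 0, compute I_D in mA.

I_D = 6.73 mA

V_GS = V_G = 3.16 V, so V_ov = 3.16 − 1.3 = 1.86 V.
k_n = μ_nC_ox · (W/L) = 3.89 mA/V².
Assume saturation: I_D = ½ k_n V_ov² = 0.5 × 3.89 × 1.86² = 6.73 mA, giving V_DS = V_DD − I_D R_D = 15.1 − 6.73 × 1.29 = 6.42 V.
V_DS = 6.42 V ≥ V_ov = 1.86 V, confirming saturation.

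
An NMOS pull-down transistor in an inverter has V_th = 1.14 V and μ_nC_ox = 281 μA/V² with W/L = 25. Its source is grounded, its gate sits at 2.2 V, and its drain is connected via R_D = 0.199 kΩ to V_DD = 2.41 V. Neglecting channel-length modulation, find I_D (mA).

V_GS = V_G = 2.2 V, so V_ov = 2.2 − 1.14 = 1.06 V.
k_n = μ_nC_ox · (W/L) = 7.025 mA/V².
Assume saturation: I_D = ½ k_n V_ov² = 0.5 × 7.025 × 1.06² = 3.95 mA, giving V_DS = V_DD − I_D R_D = 2.41 − 3.95 × 0.199 = 1.62 V.
V_DS = 1.62 V ≥ V_ov = 1.06 V, confirming saturation.

I_D = 3.95 mA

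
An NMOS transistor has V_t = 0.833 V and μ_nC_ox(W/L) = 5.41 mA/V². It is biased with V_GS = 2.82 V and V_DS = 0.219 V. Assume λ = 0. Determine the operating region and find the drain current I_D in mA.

V_ov = V_GS − V_t = 2.82 − 0.833 = 1.99 V.
Since V_DS = 0.219 V < V_ov = 1.99 V, the device is in the triode region.
I_D = k_n [V_ov · V_DS − ½ V_DS²] = 5.41 × [1.99 × 0.219 − 0.5 × 0.219²] = 2.22 mA.

Triode; I_D = 2.22 mA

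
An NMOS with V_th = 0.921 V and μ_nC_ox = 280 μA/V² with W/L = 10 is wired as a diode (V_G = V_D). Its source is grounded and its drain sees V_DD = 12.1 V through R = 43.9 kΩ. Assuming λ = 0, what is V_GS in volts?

With gate tied to drain, V_GS = V_DS ≥ V_GS − V_th, so the device is in saturation.
k_n = μ_nC_ox · (W/L) = 2.8 mA/V².
KCL at the drain: ½ k_n (V_GS − V_th)² = (V_DD − V_GS)/R.
Let x = V_GS − 0.921. Then 61.5 x² + x − 11.18 = 0, giving x = 0.418 V (positive root), so V_GS = 1.34 V.
I_D = (V_DD − V_GS)/R = (12.1 − 1.34) / 43.9 = 0.245 mA.

V_GS = 1.34 V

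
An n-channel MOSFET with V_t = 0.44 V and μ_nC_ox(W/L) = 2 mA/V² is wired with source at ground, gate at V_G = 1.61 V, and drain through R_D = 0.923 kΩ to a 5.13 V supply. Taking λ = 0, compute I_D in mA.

V_GS = V_G = 1.61 V, so V_ov = 1.61 − 0.44 = 1.17 V.
Assume saturation: I_D = ½ k_n V_ov² = 0.5 × 2 × 1.17² = 1.37 mA, giving V_DS = V_DD − I_D R_D = 5.13 − 1.37 × 0.923 = 3.87 V.
V_DS = 3.87 V ≥ V_ov = 1.17 V, confirming saturation.

I_D = 1.37 mA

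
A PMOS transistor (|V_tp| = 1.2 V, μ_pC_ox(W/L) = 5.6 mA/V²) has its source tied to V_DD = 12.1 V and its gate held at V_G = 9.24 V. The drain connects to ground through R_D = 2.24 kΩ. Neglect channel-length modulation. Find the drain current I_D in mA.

I_D = 5.09 mA

V_SG = V_DD − V_G = 12.1 − 9.24 = 2.86 V, so V_ov = 2.86 − 1.2 = 1.66 V.
Assume saturation: I_D = ½ k_p V_ov² = 0.5 × 5.6 × 1.66² = 7.72 mA, giving V_SD = V_DD − I_D R_D = 12.1 − 7.72 × 2.24 = -5.18 V.
But -5.18 V < V_ov = 1.66 V, so the device is actually in triode.
In triode I_D = k_p[V_ov V_SD − ½ V_SD²] and I_D = (V_DD − V_SD)/R_D. Equating: 6.27 V_SD² − 21.82 V_SD + 12.1 = 0, giving V_SD = 0.692 V (the root below V_ov).
I_D = (12.1 − 0.692) / 2.24 = 5.09 mA.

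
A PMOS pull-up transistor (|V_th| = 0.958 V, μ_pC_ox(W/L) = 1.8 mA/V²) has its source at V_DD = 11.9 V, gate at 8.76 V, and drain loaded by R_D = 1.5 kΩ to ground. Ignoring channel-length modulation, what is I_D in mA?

I_D = 4.29 mA

V_SG = V_DD − V_G = 11.9 − 8.76 = 3.14 V, so V_ov = 3.14 − 0.958 = 2.18 V.
Assume saturation: I_D = ½ k_p V_ov² = 0.5 × 1.8 × 2.18² = 4.29 mA, giving V_SD = V_DD − I_D R_D = 11.9 − 4.29 × 1.5 = 5.47 V.
V_SD = 5.47 V ≥ V_ov = 2.18 V, confirming saturation.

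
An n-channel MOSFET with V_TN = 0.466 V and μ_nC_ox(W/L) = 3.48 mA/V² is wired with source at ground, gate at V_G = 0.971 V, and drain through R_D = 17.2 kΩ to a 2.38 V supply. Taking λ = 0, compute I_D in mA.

V_GS = V_G = 0.971 V, so V_ov = 0.971 − 0.466 = 0.505 V.
Assume saturation: I_D = ½ k_n V_ov² = 0.5 × 3.48 × 0.505² = 0.444 mA, giving V_DS = V_DD − I_D R_D = 2.38 − 0.444 × 17.2 = -5.25 V.
But -5.25 V < V_ov = 0.505 V, so the device is actually in triode.
In triode I_D = k_n[V_ov V_DS − ½ V_DS²] and I_D = (V_DD − V_DS)/R_D. Equating: 29.9 V_DS² − 31.23 V_DS + 2.38 = 0, giving V_DS = 0.0828 V (the root below V_ov).
I_D = (2.38 − 0.0828) / 17.2 = 0.134 mA.

I_D = 0.134 mA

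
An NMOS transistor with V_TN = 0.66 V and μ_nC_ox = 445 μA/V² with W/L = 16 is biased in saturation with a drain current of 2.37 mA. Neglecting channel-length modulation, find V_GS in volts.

k_n = μ_nC_ox · (W/L) = 7.12 mA/V².
In saturation I_D = ½ k_n (V_GS − V_TN)², so V_GS − V_TN = √(2 I_D / k_n) = √(2 × 2.37 / 7.12) = 0.816 V.
V_GS = 0.66 + 0.816 = 1.48 V.

V_GS = 1.48 V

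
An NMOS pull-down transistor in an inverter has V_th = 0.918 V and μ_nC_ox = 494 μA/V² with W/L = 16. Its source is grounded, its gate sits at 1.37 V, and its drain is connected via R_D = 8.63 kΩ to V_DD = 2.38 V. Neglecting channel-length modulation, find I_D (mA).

I_D = 0.266 mA

V_GS = V_G = 1.37 V, so V_ov = 1.37 − 0.918 = 0.452 V.
k_n = μ_nC_ox · (W/L) = 7.904 mA/V².
Assume saturation: I_D = ½ k_n V_ov² = 0.5 × 7.904 × 0.452² = 0.807 mA, giving V_DS = V_DD − I_D R_D = 2.38 − 0.807 × 8.63 = -4.59 V.
But -4.59 V < V_ov = 0.452 V, so the device is actually in triode.
In triode I_D = k_n[V_ov V_DS − ½ V_DS²] and I_D = (V_DD − V_DS)/R_D. Equating: 34.1 V_DS² − 31.83 V_DS + 2.38 = 0, giving V_DS = 0.082 V (the root below V_ov).
I_D = (2.38 − 0.082) / 8.63 = 0.266 mA.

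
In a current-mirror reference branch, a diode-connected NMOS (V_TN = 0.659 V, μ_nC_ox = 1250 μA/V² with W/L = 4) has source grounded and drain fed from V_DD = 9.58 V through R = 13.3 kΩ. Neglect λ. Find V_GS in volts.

With gate tied to drain, V_GS = V_DS ≥ V_GS − V_TN, so the device is in saturation.
k_n = μ_nC_ox · (W/L) = 5 mA/V².
KCL at the drain: ½ k_n (V_GS − V_TN)² = (V_DD − V_GS)/R.
Let x = V_GS − 0.659. Then 33.2 x² + x − 8.921 = 0, giving x = 0.503 V (positive root), so V_GS = 1.16 V.
I_D = (V_DD − V_GS)/R = (9.58 − 1.16) / 13.3 = 0.633 mA.

V_GS = 1.16 V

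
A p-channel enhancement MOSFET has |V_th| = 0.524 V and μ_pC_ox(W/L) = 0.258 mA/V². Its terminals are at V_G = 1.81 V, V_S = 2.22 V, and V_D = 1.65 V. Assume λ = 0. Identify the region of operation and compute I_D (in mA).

Cutoff; I_D = 0 mA

V_SG = V_S − V_G = 2.22 − 1.81 = 0.41 V; V_SD = V_S − V_D = 2.22 − 1.65 = 0.57 V.
V_SG = 0.41 V < |V_th| = 0.524 V, so the transistor is in cutoff.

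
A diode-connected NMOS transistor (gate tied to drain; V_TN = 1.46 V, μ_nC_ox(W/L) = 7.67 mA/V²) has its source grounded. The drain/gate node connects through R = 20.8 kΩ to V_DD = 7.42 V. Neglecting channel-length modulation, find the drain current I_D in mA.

With gate tied to drain, V_GS = V_DS ≥ V_GS − V_TN, so the device is in saturation.
KCL at the drain: ½ k_n (V_GS − V_TN)² = (V_DD − V_GS)/R.
Let x = V_GS − 1.46. Then 79.8 x² + x − 5.96 = 0, giving x = 0.267 V (positive root), so V_GS = 1.73 V.
I_D = (V_DD − V_GS)/R = (7.42 − 1.73) / 20.8 = 0.274 mA.

I_D = 0.274 mA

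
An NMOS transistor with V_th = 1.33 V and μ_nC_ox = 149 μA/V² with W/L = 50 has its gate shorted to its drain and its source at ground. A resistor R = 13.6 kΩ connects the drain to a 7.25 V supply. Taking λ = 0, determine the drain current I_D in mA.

With gate tied to drain, V_GS = V_DS ≥ V_GS − V_th, so the device is in saturation.
k_n = μ_nC_ox · (W/L) = 7.45 mA/V².
KCL at the drain: ½ k_n (V_GS − V_th)² = (V_DD − V_GS)/R.
Let x = V_GS − 1.33. Then 50.7 x² + x − 5.92 = 0, giving x = 0.332 V (positive root), so V_GS = 1.66 V.
I_D = (V_DD − V_GS)/R = (7.25 − 1.66) / 13.6 = 0.411 mA.

I_D = 0.411 mA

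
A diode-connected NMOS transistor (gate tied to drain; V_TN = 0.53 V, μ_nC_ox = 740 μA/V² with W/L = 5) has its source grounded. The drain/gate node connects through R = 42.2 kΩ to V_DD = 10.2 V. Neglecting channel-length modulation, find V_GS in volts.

With gate tied to drain, V_GS = V_DS ≥ V_GS − V_TN, so the device is in saturation.
k_n = μ_nC_ox · (W/L) = 3.7 mA/V².
KCL at the drain: ½ k_n (V_GS − V_TN)² = (V_DD − V_GS)/R.
Let x = V_GS − 0.53. Then 78.1 x² + x − 9.67 = 0, giving x = 0.346 V (positive root), so V_GS = 0.876 V.
I_D = (V_DD − V_GS)/R = (10.2 − 0.876) / 42.2 = 0.221 mA.

V_GS = 0.876 V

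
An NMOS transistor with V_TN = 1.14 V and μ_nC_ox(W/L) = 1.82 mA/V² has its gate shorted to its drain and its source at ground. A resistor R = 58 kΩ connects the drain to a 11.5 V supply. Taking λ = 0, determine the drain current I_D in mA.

I_D = 0.171 mA

With gate tied to drain, V_GS = V_DS ≥ V_GS − V_TN, so the device is in saturation.
KCL at the drain: ½ k_n (V_GS − V_TN)² = (V_DD − V_GS)/R.
Let x = V_GS − 1.14. Then 52.8 x² + x − 10.36 = 0, giving x = 0.434 V (positive root), so V_GS = 1.57 V.
I_D = (V_DD − V_GS)/R = (11.5 − 1.57) / 58 = 0.171 mA.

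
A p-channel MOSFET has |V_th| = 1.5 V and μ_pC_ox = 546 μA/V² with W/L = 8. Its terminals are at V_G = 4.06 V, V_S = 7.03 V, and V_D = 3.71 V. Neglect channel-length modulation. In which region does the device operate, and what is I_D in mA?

Saturation; I_D = 4.72 mA

V_SG = V_S − V_G = 7.03 − 4.06 = 2.97 V; V_SD = V_S − V_D = 7.03 − 3.71 = 3.32 V.
k_p = μ_pC_ox · (W/L) = 4.368 mA/V².
V_ov = V_SG − |V_th| = 2.97 − 1.5 = 1.47 V.
Since V_SD = 3.32 V ≥ V_ov = 1.47 V, the device is in saturation.
I_D = ½ k_p V_ov² = 0.5 × 4.368 × 1.47² = 4.72 mA.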